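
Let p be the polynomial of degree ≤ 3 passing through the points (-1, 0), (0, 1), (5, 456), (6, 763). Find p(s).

Write p(s) = as^3 + bs^2 + cs + d. Substituting each data point gives a linear system:
  -a + b - c + d = 0
  d = 1
  125a + 25b + 5c + d = 456
  216a + 36b + 6c + d = 763
Solving the system yields a = 3, b = 3, c = 1, d = 1.
So p(s) = 3s³ + 3s² + s + 1.
Check: p(0) = 1. ✓

p(s) = 3s^3 + 3s^2 + s + 1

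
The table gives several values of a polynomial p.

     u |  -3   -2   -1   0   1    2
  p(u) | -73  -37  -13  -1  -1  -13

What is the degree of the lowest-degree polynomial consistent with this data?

Forward differences of the values at u = -3, -2, -1, 0, 1, 2:
  p  : -73  -37  -13  -1  -1  -13
  Δ  : 36  24  12  0  -12
  Δ^2: -12  -12  -12  -12
  Δ^3: 0  0  0
  Δ^4: 0  0
  Δ^5: 0
The second differences are constant (-12) and nonzero, while all higher differences vanish, so the minimal degree is 2.

2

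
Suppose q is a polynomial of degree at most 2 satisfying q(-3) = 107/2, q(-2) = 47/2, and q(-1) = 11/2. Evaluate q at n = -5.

299/2

Using the Lagrange interpolation formula with nodes -3, -2, -1:
  L_0(n) = (n + 2)(n + 1) / 2
  L_1(n) = (n + 3)(n + 1) / -1
  L_2(n) = (n + 3)(n + 2) / 2
Then q(n) = 107/2·L_0(n) + 47/2·L_1(n) + 11/2·L_2(n).
Expanding and collecting terms gives q(n) = 6n² - 1/2.
Evaluating at n = -5: q(-5) = 299/2.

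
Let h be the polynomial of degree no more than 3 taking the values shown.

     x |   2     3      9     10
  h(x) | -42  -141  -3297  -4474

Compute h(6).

Write h(x) = ax^3 + bx^2 + cx + d. Substituting each data point gives a linear system:
  8a + 4b + 2c + d = -42
  27a + 9b + 3c + d = -141
  729a + 81b + 9c + d = -3297
  1000a + 100b + 10c + d = -4474
Solving the system yields a = -4, b = -5, c = 2, d = 6.
So h(x) = -4x^3 - 5x^2 + 2x + 6.
Then h(6) = -1026.

-1026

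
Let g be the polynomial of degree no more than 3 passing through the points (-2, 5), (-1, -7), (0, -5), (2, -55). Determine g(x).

Write g(x) = ax^3 + bx^2 + cx + d. Substituting each data point gives a linear system:
  -8a + 4b - 2c + d = 5
  -a + b - c + d = -7
  d = -5
  8a + 4b + 2c + d = -55
Solving the system yields a = -4, b = -5, c = 1, d = -5.
So g(x) = -4x³ - 5x² + x - 5.
Check: g(-1) = -7. ✓

g(x) = -4x^3 - 5x^2 + x - 5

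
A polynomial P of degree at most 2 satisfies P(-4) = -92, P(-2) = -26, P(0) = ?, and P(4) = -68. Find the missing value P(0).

0

The 3 known points determine the degree-2 polynomial uniquely.
Write P(t) = at^2 + bt + c. Substituting each data point gives a linear system:
  16a - 4b + c = -92
  4a - 2b + c = -26
  16a + 4b + c = -68
Solving the system yields a = -5, b = 3, c = 0.
So P(t) = -5t² + 3t.
Then P(0) = 0.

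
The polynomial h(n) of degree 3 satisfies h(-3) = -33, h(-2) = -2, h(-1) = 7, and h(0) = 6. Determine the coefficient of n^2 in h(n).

1

Write h(n) = an^3 + bn^2 + cn + d. Substituting each data point gives a linear system:
  -27a + 9b - 3c + d = -33
  -8a + 4b - 2c + d = -2
  -a + b - c + d = 7
  d = 6
Solving the system yields a = 2, b = 1, c = -2, d = 6.
So h(n) = 2n³ + n² - 2n + 6.
The coefficient of n^2 is 1.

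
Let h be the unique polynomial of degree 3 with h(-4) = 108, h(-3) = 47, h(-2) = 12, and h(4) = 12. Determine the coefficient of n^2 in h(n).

4

Write h(n) = an^3 + bn^2 + cn + d. Substituting each data point gives a linear system:
  -64a + 16b - 4c + d = 108
  -27a + 9b - 3c + d = 47
  -8a + 4b - 2c + d = 12
  64a + 16b + 4c + d = 12
Solving the system yields a = -1, b = 4, c = 4, d = -4.
So h(n) = -n^3 + 4n^2 + 4n - 4.
The coefficient of n^2 is 4.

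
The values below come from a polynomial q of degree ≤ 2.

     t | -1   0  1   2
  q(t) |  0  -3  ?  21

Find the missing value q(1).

4

On equispaced nodes a degree-2 polynomial has vanishing third forward difference, so
  - q(-1) + 3·q(0) - 3·q(1) + q(2) = 0.
Substituting the known values and solving for q(1):
  -3·q(1) = -12
  q(1) = 4.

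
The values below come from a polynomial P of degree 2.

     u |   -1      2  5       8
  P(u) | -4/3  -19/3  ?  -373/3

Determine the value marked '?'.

-142/3

On equispaced nodes a degree-2 polynomial has vanishing third forward difference, so
  - P(-1) + 3·P(2) - 3·P(5) + P(8) = 0.
Substituting the known values and solving for P(5):
  -3·P(5) = 142
  P(5) = -142/3.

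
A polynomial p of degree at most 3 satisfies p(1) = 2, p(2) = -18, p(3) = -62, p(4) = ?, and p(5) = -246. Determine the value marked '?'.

The 4 known points determine the degree-3 polynomial uniquely.
Write p(s) = as^3 + bs^2 + cs + d. Substituting each data point gives a linear system:
  a + b + c + d = 2
  8a + 4b + 2c + d = -18
  27a + 9b + 3c + d = -62
  125a + 25b + 5c + d = -246
Solving the system yields a = -1, b = -6, c = 5, d = 4.
So p(s) = -s³ - 6s² + 5s + 4.
Then p(4) = -136.

-136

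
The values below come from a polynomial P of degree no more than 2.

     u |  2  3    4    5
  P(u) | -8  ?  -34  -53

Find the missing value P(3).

-19

The 3 known points determine the degree-2 polynomial uniquely.
Write P(u) = au^2 + bu + c. Substituting each data point gives a linear system:
  4a + 2b + c = -8
  16a + 4b + c = -34
  25a + 5b + c = -53
Solving the system yields a = -2, b = -1, c = 2.
So P(u) = -2u² - u + 2.
Then P(3) = -19.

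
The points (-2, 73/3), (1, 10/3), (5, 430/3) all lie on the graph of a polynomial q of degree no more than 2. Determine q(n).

q(n) = 6n^2 - n - 5/3

Using the Lagrange interpolation formula with nodes -2, 1, 5:
  L_0(n) = (n - 1)(n - 5) / 21
  L_1(n) = (n + 2)(n - 5) / -12
  L_2(n) = (n + 2)(n - 1) / 28
Then q(n) = 73/3·L_0(n) + 10/3·L_1(n) + 430/3·L_2(n).
Expanding and collecting terms gives q(n) = 6n^2 - n - 5/3.
Check: q(1) = 10/3. ✓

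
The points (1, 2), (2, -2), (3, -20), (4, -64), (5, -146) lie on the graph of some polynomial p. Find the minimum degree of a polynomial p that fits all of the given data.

3

Forward differences of the values at x = 1, 2, 3, 4, 5:
  p  : 2  -2  -20  -64  -146
  Δ  : -4  -18  -44  -82
  Δ^2: -14  -26  -38
  Δ^3: -12  -12
  Δ^4: 0
The third differences are constant (-12) and nonzero, while all higher differences vanish, so the minimal degree is 3.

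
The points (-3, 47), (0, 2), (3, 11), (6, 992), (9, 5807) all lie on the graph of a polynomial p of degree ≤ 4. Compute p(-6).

1172

Write p(u) = au^4 + bu^3 + cu^2 + du + e. Substituting each data point gives a linear system:
  81a - 27b + 9c - 3d + e = 47
  e = 2
  81a + 27b + 9c + 3d + e = 11
  1296a + 216b + 36c + 6d + e = 992
  6561a + 729b + 81c + 9d + e = 5807
Solving the system yields a = 1, b = -1/3, c = -6, d = -3, e = 2.
So p(u) = u^4 - (1/3)u^3 - 6u^2 - 3u + 2.
Then p(-6) = 1172.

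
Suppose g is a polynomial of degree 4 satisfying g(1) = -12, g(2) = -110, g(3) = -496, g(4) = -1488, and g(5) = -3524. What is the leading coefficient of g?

Write g(u) = au^4 + bu^3 + cu^2 + du + e. Substituting each data point gives a linear system:
  a + b + c + d + e = -12
  16a + 8b + 4c + 2d + e = -110
  81a + 27b + 9c + 3d + e = -496
  256a + 64b + 16c + 4d + e = -1488
  625a + 125b + 25c + 5d + e = -3524
Solving the system yields a = -5, b = -3, c = -1, d = 1, e = -4.
So g(u) = -5u^4 - 3u^3 - u^2 + u - 4.
The leading coefficient is -5.

-5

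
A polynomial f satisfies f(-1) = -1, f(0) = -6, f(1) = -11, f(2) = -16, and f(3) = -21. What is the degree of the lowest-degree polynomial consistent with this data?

Forward differences of the values at s = -1, 0, 1, 2, 3:
  f  : -1  -6  -11  -16  -21
  Δ  : -5  -5  -5  -5
  Δ^2: 0  0  0
  Δ^3: 0  0
  Δ^4: 0
The first differences are constant (-5) and nonzero, while all higher differences vanish, so the minimal degree is 1.

1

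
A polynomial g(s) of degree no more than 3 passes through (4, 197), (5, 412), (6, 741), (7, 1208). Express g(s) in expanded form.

Write g(s) = as^3 + bs^2 + cs + d. Substituting each data point gives a linear system:
  64a + 16b + 4c + d = 197
  125a + 25b + 5c + d = 412
  216a + 36b + 6c + d = 741
  343a + 49b + 7c + d = 1208
Solving the system yields a = 4, b = -3, c = -2, d = -3.
So g(s) = 4s^3 - 3s^2 - 2s - 3.
Check: g(6) = 741. ✓

g(s) = 4s^3 - 3s^2 - 2s - 3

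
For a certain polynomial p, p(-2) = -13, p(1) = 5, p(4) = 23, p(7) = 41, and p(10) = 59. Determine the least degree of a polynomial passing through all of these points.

Forward differences of the values at u = -2, 1, 4, 7, 10:
  p  : -13  5  23  41  59
  Δ  : 18  18  18  18
  Δ^2: 0  0  0
  Δ^3: 0  0
  Δ^4: 0
The first differences are constant (18) and nonzero, while all higher differences vanish, so the minimal degree is 1.

1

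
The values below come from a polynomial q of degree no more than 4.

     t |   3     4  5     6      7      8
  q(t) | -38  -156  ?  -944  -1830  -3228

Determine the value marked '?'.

The 5 known points determine the degree-4 polynomial uniquely.
Write q(t) = at^4 + bt^3 + ct^2 + dt + e. Substituting each data point gives a linear system:
  81a + 27b + 9c + 3d + e = -38
  256a + 64b + 16c + 4d + e = -156
  1296a + 216b + 36c + 6d + e = -944
  2401a + 343b + 49c + 7d + e = -1830
  4096a + 512b + 64c + 8d + e = -3228
Solving the system yields a = -1, b = 2, c = -3, d = 4, e = 4.
So q(t) = -t⁴ + 2t³ - 3t² + 4t + 4.
Then q(5) = -426.

-426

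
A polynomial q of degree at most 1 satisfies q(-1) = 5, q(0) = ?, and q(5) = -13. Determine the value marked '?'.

2

The 2 known points determine the degree-1 polynomial uniquely.
Write q(x) = ax + b. Substituting each data point gives a linear system:
  -a + b = 5
  5a + b = -13
Solving the system yields a = -3, b = 2.
So q(x) = -3x + 2.
Then q(0) = 2.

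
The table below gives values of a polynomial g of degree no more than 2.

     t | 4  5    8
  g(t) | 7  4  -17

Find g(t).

Write g(t) = at^2 + bt + c. Substituting each data point gives a linear system:
  16a + 4b + c = 7
  25a + 5b + c = 4
  64a + 8b + c = -17
Solving the system yields a = -1, b = 6, c = -1.
So g(t) = -t^2 + 6t - 1.
Check: g(8) = -17. ✓

g(t) = -t^2 + 6t - 1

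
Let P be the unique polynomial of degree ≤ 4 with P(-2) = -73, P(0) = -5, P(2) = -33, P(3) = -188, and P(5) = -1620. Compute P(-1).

Using the Lagrange interpolation formula with nodes -2, 0, 2, 3, 5:
  L_0(t) = t(t - 2)(t - 3)(t - 5) / 280
  L_1(t) = (t + 2)(t - 2)(t - 3)(t - 5) / -60
  L_2(t) = (t + 2)t(t - 3)(t - 5) / 24
  L_3(t) = (t + 2)t(t - 2)(t - 5) / -30
  L_4(t) = (t + 2)t(t - 2)(t - 3) / 210
Then P(t) = -73·L_0(t) - 5·L_1(t) - 33·L_2(t) - 188·L_3(t) - 1620·L_4(t).
Expanding and collecting terms gives P(t) = -3t⁴ + 2t³ + 2t - 5.
Evaluating at t = -1: P(-1) = -12.

-12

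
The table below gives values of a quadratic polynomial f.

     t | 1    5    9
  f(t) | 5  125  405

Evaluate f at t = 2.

20

Using the Lagrange interpolation formula with nodes 1, 5, 9:
  L_0(t) = (t - 5)(t - 9) / 32
  L_1(t) = (t - 1)(t - 9) / -16
  L_2(t) = (t - 1)(t - 5) / 32
Then f(t) = 5·L_0(t) + 125·L_1(t) + 405·L_2(t).
Expanding and collecting terms gives f(t) = 5t².
Evaluating at t = 2: f(2) = 20.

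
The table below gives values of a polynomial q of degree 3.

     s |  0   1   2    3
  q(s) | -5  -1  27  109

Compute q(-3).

-173

Forward differences of the values at s = 0, 1, 2, 3:
  q  : -5  -1  27  109
  Δ  : 4  28  82
  Δ^2: 24  54
  Δ^3: 30
The third differences are constant, confirming degree 3.
Interpolating (Newton forward form) and evaluating at s = -3 gives q(-3) = -173.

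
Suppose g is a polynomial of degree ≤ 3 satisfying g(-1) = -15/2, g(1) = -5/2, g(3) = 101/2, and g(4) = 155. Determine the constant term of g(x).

1

Write g(x) = ax^3 + bx^2 + cx + d. Substituting each data point gives a linear system:
  -a + b - c + d = -15/2
  a + b + c + d = -5/2
  27a + 9b + 3c + d = 101/2
  64a + 16b + 4c + d = 155
Solving the system yields a = 4, b = -6, c = -3/2, d = 1.
So g(x) = 4x³ - 6x² - (3/2)x + 1.
The constant term is 1.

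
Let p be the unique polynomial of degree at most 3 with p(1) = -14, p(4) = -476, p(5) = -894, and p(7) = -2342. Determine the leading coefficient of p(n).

Write p(n) = an^3 + bn^2 + cn + d. Substituting each data point gives a linear system:
  a + b + c + d = -14
  64a + 16b + 4c + d = -476
  125a + 25b + 5c + d = -894
  343a + 49b + 7c + d = -2342
Solving the system yields a = -6, b = -6, c = 2, d = -4.
So p(n) = -6n³ - 6n² + 2n - 4.
The leading coefficient is -6.

-6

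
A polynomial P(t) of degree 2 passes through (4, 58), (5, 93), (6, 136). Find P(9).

Using the Lagrange interpolation formula with nodes 4, 5, 6:
  L_0(t) = (t - 5)(t - 6) / 2
  L_1(t) = (t - 4)(t - 6) / -1
  L_2(t) = (t - 4)(t - 5) / 2
Then P(t) = 58·L_0(t) + 93·L_1(t) + 136·L_2(t).
Expanding and collecting terms gives P(t) = 4t^2 - t - 2.
Evaluating at t = 9: P(9) = 313.

313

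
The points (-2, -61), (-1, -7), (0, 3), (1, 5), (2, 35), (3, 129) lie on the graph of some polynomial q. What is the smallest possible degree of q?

Forward differences of the values at s = -2, -1, 0, 1, 2, 3:
  q  : -61  -7  3  5  35  129
  Δ  : 54  10  2  30  94
  Δ^2: -44  -8  28  64
  Δ^3: 36  36  36
  Δ^4: 0  0
  Δ^5: 0
The third differences are constant (36) and nonzero, while all higher differences vanish, so the minimal degree is 3.

3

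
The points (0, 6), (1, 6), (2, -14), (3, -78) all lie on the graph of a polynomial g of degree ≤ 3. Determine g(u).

Using the Lagrange interpolation formula with nodes 0, 1, 2, 3:
  L_0(u) = (u - 1)(u - 2)(u - 3) / -6
  L_1(u) = u(u - 2)(u - 3) / 2
  L_2(u) = u(u - 1)(u - 3) / -2
  L_3(u) = u(u - 1)(u - 2) / 6
Then g(u) = 6·L_0(u) + 6·L_1(u) - 14·L_2(u) - 78·L_3(u).
Expanding and collecting terms gives g(u) = -4u^3 + 2u^2 + 2u + 6.
Check: g(3) = -78. ✓

g(u) = -4u^3 + 2u^2 + 2u + 6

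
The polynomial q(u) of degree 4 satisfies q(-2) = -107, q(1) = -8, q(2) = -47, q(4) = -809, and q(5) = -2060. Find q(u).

q(u) = -4u^4 + 4u^3 - 2u^2 - u - 5

Using the Lagrange interpolation formula with nodes -2, 1, 2, 4, 5:
  L_0(u) = (u - 1)(u - 2)(u - 4)(u - 5) / 504
  L_1(u) = (u + 2)(u - 2)(u - 4)(u - 5) / -36
  L_2(u) = (u + 2)(u - 1)(u - 4)(u - 5) / 24
  L_3(u) = (u + 2)(u - 1)(u - 2)(u - 5) / -36
  L_4(u) = (u + 2)(u - 1)(u - 2)(u - 4) / 84
Then q(u) = -107·L_0(u) - 8·L_1(u) - 47·L_2(u) - 809·L_3(u) - 2060·L_4(u).
Expanding and collecting terms gives q(u) = -4u^4 + 4u^3 - 2u^2 - u - 5.
Check: q(5) = -2060. ✓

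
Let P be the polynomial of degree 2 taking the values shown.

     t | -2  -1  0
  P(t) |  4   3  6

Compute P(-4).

Forward differences of the values at t = -2, -1, 0:
  P  : 4  3  6
  Δ  : -1  3
  Δ^2: 4
The second differences are constant, confirming degree 2.
Interpolating (Newton forward form) and evaluating at t = -4 gives P(-4) = 18.

18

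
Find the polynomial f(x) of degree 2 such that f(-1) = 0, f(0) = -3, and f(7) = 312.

f(x) = 6x^2 + 3x - 3

Using the Lagrange interpolation formula with nodes -1, 0, 7:
  L_0(x) = x(x - 7) / 8
  L_1(x) = (x + 1)(x - 7) / -7
  L_2(x) = (x + 1)x / 56
Then f(x) = 0·L_0(x) - 3·L_1(x) + 312·L_2(x).
Expanding and collecting terms gives f(x) = 6x^2 + 3x - 3.
Check: f(7) = 312. ✓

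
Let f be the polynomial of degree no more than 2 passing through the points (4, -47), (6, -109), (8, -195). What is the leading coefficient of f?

-3

Write f(u) = au^2 + bu + c. Substituting each data point gives a linear system:
  16a + 4b + c = -47
  36a + 6b + c = -109
  64a + 8b + c = -195
Solving the system yields a = -3, b = -1, c = 5.
So f(u) = -3u^2 - u + 5.
The leading coefficient is -3.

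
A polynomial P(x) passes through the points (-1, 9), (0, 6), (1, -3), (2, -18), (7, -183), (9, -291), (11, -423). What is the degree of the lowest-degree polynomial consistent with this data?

2

Divided differences on the nodes -1, 0, 1, 2, 7, 9, 11:
  order 0: 9  6  -3  -18  -183  -291  -423
  order 1: -3  -9  -15  -33  -54  -66
  order 2: -3  -3  -3  -3  -3
  order 3: 0  0  0  0
  order 4: 0  0  0
  order 5: 0  0
  order 6: 0
The order-2 divided differences are all -3 (nonzero) and every higher order vanishes, so the data lies on a polynomial of degree exactly 2.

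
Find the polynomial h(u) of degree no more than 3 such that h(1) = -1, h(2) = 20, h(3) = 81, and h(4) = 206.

h(u) = 4u^3 - 4u^2 + 5u - 6

Write h(u) = au^3 + bu^2 + cu + d. Substituting each data point gives a linear system:
  a + b + c + d = -1
  8a + 4b + 2c + d = 20
  27a + 9b + 3c + d = 81
  64a + 16b + 4c + d = 206
Solving the system yields a = 4, b = -4, c = 5, d = -6.
So h(u) = 4u^3 - 4u^2 + 5u - 6.
Check: h(2) = 20. ✓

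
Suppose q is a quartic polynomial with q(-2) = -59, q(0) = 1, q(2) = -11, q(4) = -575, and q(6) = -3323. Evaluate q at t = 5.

Write q(t) = at^4 + bt^3 + ct^2 + dt + e. Substituting each data point gives a linear system:
  16a - 8b + 4c - 2d + e = -59
  e = 1
  16a + 8b + 4c + 2d + e = -11
  256a + 64b + 16c + 4d + e = -575
  1296a + 216b + 36c + 6d + e = -3323
Solving the system yields a = -3, b = 2, c = 3, d = 4, e = 1.
So q(t) = -3t⁴ + 2t³ + 3t² + 4t + 1.
Then q(5) = -1529.

-1529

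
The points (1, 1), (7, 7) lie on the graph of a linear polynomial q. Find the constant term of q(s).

Write q(s) = as + b. Substituting each data point gives a linear system:
  a + b = 1
  7a + b = 7
Solving the system yields a = 1, b = 0.
So q(s) = s.
The constant term is 0.

0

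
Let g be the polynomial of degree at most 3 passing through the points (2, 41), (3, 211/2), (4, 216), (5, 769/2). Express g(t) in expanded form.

Write g(t) = at^3 + bt^2 + ct + d. Substituting each data point gives a linear system:
  8a + 4b + 2c + d = 41
  27a + 9b + 3c + d = 211/2
  64a + 16b + 4c + d = 216
  125a + 25b + 5c + d = 769/2
Solving the system yields a = 2, b = 5, c = 3/2, d = 2.
So g(t) = 2t^3 + 5t^2 + (3/2)t + 2.
Check: g(3) = 211/2. ✓

g(t) = 2t^3 + 5t^2 + (3/2)t + 2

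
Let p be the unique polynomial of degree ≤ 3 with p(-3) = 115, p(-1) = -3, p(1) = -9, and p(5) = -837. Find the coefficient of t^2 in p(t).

-4

Write p(t) = at^3 + bt^2 + ct + d. Substituting each data point gives a linear system:
  -27a + 9b - 3c + d = 115
  -a + b - c + d = -3
  a + b + c + d = -9
  125a + 25b + 5c + d = -837
Solving the system yields a = -6, b = -4, c = 3, d = -2.
So p(t) = -6t^3 - 4t^2 + 3t - 2.
The coefficient of t^2 is -4.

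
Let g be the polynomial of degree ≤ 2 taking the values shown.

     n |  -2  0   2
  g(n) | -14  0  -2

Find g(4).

Forward differences of the values at n = -2, 0, 2:
  g  : -14  0  -2
  Δ  : 14  -2
  Δ^2: -16
The second differences are constant, confirming degree 2.
Interpolating (Newton forward form) and evaluating at n = 4 gives g(4) = -20.

-20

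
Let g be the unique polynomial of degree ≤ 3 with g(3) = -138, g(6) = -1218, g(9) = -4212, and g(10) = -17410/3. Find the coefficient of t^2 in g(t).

Write g(t) = at^3 + bt^2 + ct + d. Substituting each data point gives a linear system:
  27a + 9b + 3c + d = -138
  216a + 36b + 6c + d = -1218
  729a + 81b + 9c + d = -4212
  1000a + 100b + 10c + d = -17410/3
Solving the system yields a = -6, b = 5/3, c = 3, d = 0.
So g(t) = -6t³ + (5/3)t² + 3t.
The coefficient of t^2 is 5/3.

5/3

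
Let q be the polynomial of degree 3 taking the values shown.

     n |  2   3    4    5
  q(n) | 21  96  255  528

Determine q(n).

Write q(n) = an^3 + bn^2 + cn + d. Substituting each data point gives a linear system:
  8a + 4b + 2c + d = 21
  27a + 9b + 3c + d = 96
  64a + 16b + 4c + d = 255
  125a + 25b + 5c + d = 528
Solving the system yields a = 5, b = -3, c = -5, d = 3.
So q(n) = 5n^3 - 3n^2 - 5n + 3.
Check: q(4) = 255. ✓

q(n) = 5n^3 - 3n^2 - 5n + 3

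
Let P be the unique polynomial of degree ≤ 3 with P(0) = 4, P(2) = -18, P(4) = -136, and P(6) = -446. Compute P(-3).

67

Forward differences of the values at n = 0, 2, 4, 6:
  P  : 4  -18  -136  -446
  Δ  : -22  -118  -310
  Δ^2: -96  -192
  Δ^3: -96
The third differences are constant, confirming degree 3.
Interpolating (Newton forward form) and evaluating at n = -3 gives P(-3) = 67.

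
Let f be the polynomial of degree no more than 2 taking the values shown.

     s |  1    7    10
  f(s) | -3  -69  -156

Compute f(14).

Using the Lagrange interpolation formula with nodes 1, 7, 10:
  L_0(s) = (s - 7)(s - 10) / 54
  L_1(s) = (s - 1)(s - 10) / -18
  L_2(s) = (s - 1)(s - 7) / 27
Then f(s) = -3·L_0(s) - 69·L_1(s) - 156·L_2(s).
Expanding and collecting terms gives f(s) = -2s^2 + 5s - 6.
Evaluating at s = 14: f(14) = -328.

-328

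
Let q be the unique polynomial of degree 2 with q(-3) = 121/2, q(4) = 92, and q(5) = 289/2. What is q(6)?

Using the Lagrange interpolation formula with nodes -3, 4, 5:
  L_0(t) = (t - 4)(t - 5) / 56
  L_1(t) = (t + 3)(t - 5) / -7
  L_2(t) = (t + 3)(t - 4) / 8
Then q(t) = 121/2·L_0(t) + 92·L_1(t) + 289/2·L_2(t).
Expanding and collecting terms gives q(t) = 6t^2 - (3/2)t + 2.
Evaluating at t = 6: q(6) = 209.

209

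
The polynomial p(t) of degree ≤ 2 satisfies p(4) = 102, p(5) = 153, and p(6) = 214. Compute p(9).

457

Using the Lagrange interpolation formula with nodes 4, 5, 6:
  L_0(t) = (t - 5)(t - 6) / 2
  L_1(t) = (t - 4)(t - 6) / -1
  L_2(t) = (t - 4)(t - 5) / 2
Then p(t) = 102·L_0(t) + 153·L_1(t) + 214·L_2(t).
Expanding and collecting terms gives p(t) = 5t^2 + 6t - 2.
Evaluating at t = 9: p(9) = 457.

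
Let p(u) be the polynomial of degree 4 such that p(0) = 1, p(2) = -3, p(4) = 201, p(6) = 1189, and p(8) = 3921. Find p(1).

-6

Write p(u) = au^4 + bu^3 + cu^2 + du + e. Substituting each data point gives a linear system:
  e = 1
  16a + 8b + 4c + 2d + e = -3
  256a + 64b + 16c + 4d + e = 201
  1296a + 216b + 36c + 6d + e = 1189
  4096a + 512b + 64c + 8d + e = 3921
Solving the system yields a = 1, b = 0, c = -2, d = -6, e = 1.
So p(u) = u^4 - 2u^2 - 6u + 1.
Then p(1) = -6.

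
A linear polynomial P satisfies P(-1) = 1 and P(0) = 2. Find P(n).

Using the Lagrange interpolation formula with nodes -1, 0:
  L_0(n) = n / -1
  L_1(n) = (n + 1) / 1
Then P(n) = 1·L_0(n) + 2·L_1(n).
Expanding and collecting terms gives P(n) = n + 2.
Check: P(0) = 2. ✓

P(n) = n + 2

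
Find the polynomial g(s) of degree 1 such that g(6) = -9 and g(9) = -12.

Write g(s) = as + b. Substituting each data point gives a linear system:
  6a + b = -9
  9a + b = -12
Solving the system yields a = -1, b = -3.
So g(s) = -s - 3.
Check: g(9) = -12. ✓

g(s) = -s - 3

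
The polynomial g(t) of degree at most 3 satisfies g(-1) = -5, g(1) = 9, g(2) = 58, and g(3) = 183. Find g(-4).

-356

Using the Lagrange interpolation formula with nodes -1, 1, 2, 3:
  L_0(t) = (t - 1)(t - 2)(t - 3) / -24
  L_1(t) = (t + 1)(t - 2)(t - 3) / 4
  L_2(t) = (t + 1)(t - 1)(t - 3) / -3
  L_3(t) = (t + 1)(t - 1)(t - 2) / 8
Then g(t) = -5·L_0(t) + 9·L_1(t) + 58·L_2(t) + 183·L_3(t).
Expanding and collecting terms gives g(t) = 6t^3 + 2t^2 + t.
Evaluating at t = -4: g(-4) = -356.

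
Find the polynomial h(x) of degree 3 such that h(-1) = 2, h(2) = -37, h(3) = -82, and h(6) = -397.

h(x) = -x^3 - 4x^2 - 6x - 1

Write h(x) = ax^3 + bx^2 + cx + d. Substituting each data point gives a linear system:
  -a + b - c + d = 2
  8a + 4b + 2c + d = -37
  27a + 9b + 3c + d = -82
  216a + 36b + 6c + d = -397
Solving the system yields a = -1, b = -4, c = -6, d = -1.
So h(x) = -x^3 - 4x^2 - 6x - 1.
Check: h(3) = -82. ✓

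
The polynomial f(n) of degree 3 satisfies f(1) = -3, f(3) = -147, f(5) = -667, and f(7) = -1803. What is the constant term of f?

3

Write f(n) = an^3 + bn^2 + cn + d. Substituting each data point gives a linear system:
  a + b + c + d = -3
  27a + 9b + 3c + d = -147
  125a + 25b + 5c + d = -667
  343a + 49b + 7c + d = -1803
Solving the system yields a = -5, b = -2, c = 1, d = 3.
So f(n) = -5n³ - 2n² + n + 3.
The constant term is 3.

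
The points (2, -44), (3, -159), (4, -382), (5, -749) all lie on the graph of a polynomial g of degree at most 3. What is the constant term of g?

6

Write g(x) = ax^3 + bx^2 + cx + d. Substituting each data point gives a linear system:
  8a + 4b + 2c + d = -44
  27a + 9b + 3c + d = -159
  64a + 16b + 4c + d = -382
  125a + 25b + 5c + d = -749
Solving the system yields a = -6, b = 0, c = -1, d = 6.
So g(x) = -6x³ - x + 6.
The constant term is 6.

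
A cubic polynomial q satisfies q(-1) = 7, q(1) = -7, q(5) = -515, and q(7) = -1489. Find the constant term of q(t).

Write q(t) = at^3 + bt^2 + ct + d. Substituting each data point gives a linear system:
  -a + b - c + d = 7
  a + b + c + d = -7
  125a + 25b + 5c + d = -515
  343a + 49b + 7c + d = -1489
Solving the system yields a = -5, b = 5, c = -2, d = -5.
So q(t) = -5t^3 + 5t^2 - 2t - 5.
The constant term is -5.

-5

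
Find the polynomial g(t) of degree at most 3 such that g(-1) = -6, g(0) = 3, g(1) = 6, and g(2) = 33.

Using the Lagrange interpolation formula with nodes -1, 0, 1, 2:
  L_0(t) = t(t - 1)(t - 2) / -6
  L_1(t) = (t + 1)(t - 1)(t - 2) / 2
  L_2(t) = (t + 1)t(t - 2) / -2
  L_3(t) = (t + 1)t(t - 1) / 6
Then g(t) = -6·L_0(t) + 3·L_1(t) + 6·L_2(t) + 33·L_3(t).
Expanding and collecting terms gives g(t) = 5t³ - 3t² + t + 3.
Check: g(2) = 33. ✓

g(t) = 5t^3 - 3t^2 + t + 3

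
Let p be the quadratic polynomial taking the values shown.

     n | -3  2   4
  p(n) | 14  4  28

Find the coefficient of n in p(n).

Write p(n) = an^2 + bn + c. Substituting each data point gives a linear system:
  9a - 3b + c = 14
  4a + 2b + c = 4
  16a + 4b + c = 28
Solving the system yields a = 2, b = 0, c = -4.
So p(n) = 2n^2 - 4.
The coefficient of n is 0.

0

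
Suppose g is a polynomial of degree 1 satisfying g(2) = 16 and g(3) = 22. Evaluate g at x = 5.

Write g(x) = ax + b. Substituting each data point gives a linear system:
  2a + b = 16
  3a + b = 22
Solving the system yields a = 6, b = 4.
So g(x) = 6x + 4.
Then g(5) = 34.

34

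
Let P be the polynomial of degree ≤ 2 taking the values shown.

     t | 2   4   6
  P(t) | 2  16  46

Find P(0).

Forward differences of the values at t = 2, 4, 6:
  P  : 2  16  46
  Δ  : 14  30
  Δ^2: 16
The second differences are constant, confirming degree 2.
Interpolating (Newton forward form) and evaluating at t = 0 gives P(0) = 4.

4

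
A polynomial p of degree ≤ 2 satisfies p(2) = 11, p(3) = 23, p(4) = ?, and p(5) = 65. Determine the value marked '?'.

41

The 3 known points determine the degree-2 polynomial uniquely.
Write p(s) = as^2 + bs + c. Substituting each data point gives a linear system:
  4a + 2b + c = 11
  9a + 3b + c = 23
  25a + 5b + c = 65
Solving the system yields a = 3, b = -3, c = 5.
So p(s) = 3s² - 3s + 5.
Then p(4) = 41.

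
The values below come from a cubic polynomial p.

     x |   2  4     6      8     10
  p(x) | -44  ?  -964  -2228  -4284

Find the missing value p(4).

-300

On equispaced nodes a degree-3 polynomial has vanishing fourth forward difference, so
  p(2) - 4·p(4) + 6·p(6) - 4·p(8) + p(10) = 0.
Substituting the known values and solving for p(4):
  -4·p(4) = 1200
  p(4) = -300.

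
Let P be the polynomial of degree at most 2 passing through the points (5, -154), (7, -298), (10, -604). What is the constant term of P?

-4

Write P(u) = au^2 + bu + c. Substituting each data point gives a linear system:
  25a + 5b + c = -154
  49a + 7b + c = -298
  100a + 10b + c = -604
Solving the system yields a = -6, b = 0, c = -4.
So P(u) = -6u^2 - 4.
The constant term is -4.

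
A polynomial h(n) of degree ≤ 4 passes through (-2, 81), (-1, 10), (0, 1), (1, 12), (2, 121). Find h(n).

Using the Lagrange interpolation formula with nodes -2, -1, 0, 1, 2:
  L_0(n) = (n + 1)n(n - 1)(n - 2) / 24
  L_1(n) = (n + 2)n(n - 1)(n - 2) / -6
  L_2(n) = (n + 2)(n + 1)(n - 1)(n - 2) / 4
  L_3(n) = (n + 2)(n + 1)n(n - 2) / -6
  L_4(n) = (n + 2)(n + 1)n(n - 1) / 24
Then h(n) = 81·L_0(n) + 10·L_1(n) + 1·L_2(n) + 12·L_3(n) + 121·L_4(n).
Expanding and collecting terms gives h(n) = 5n⁴ + 3n³ + 5n² - 2n + 1.
Check: h(0) = 1. ✓

h(n) = 5n^4 + 3n^3 + 5n^2 - 2n + 1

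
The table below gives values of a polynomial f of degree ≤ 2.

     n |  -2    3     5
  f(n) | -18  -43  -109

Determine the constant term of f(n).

-4

Write f(n) = an^2 + bn + c. Substituting each data point gives a linear system:
  4a - 2b + c = -18
  9a + 3b + c = -43
  25a + 5b + c = -109
Solving the system yields a = -4, b = -1, c = -4.
So f(n) = -4n² - n - 4.
The constant term is -4.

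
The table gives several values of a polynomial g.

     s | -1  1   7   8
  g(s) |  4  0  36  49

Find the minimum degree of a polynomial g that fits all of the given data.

Divided differences on the nodes -1, 1, 7, 8:
  order 0: 4  0  36  49
  order 1: -2  6  13
  order 2: 1  1
  order 3: 0
The order-2 divided differences are all 1 (nonzero) and every higher order vanishes, so the data lies on a polynomial of degree exactly 2.

2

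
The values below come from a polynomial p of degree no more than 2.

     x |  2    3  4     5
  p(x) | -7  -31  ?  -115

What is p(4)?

-67

On equispaced nodes a degree-2 polynomial has vanishing third forward difference, so
  - p(2) + 3·p(3) - 3·p(4) + p(5) = 0.
Substituting the known values and solving for p(4):
  -3·p(4) = 201
  p(4) = -67.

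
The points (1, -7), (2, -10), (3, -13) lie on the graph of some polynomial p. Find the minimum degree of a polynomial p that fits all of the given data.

Forward differences of the values at u = 1, 2, 3:
  p  : -7  -10  -13
  Δ  : -3  -3
  Δ^2: 0
The first differences are constant (-3) and nonzero, while all higher differences vanish, so the minimal degree is 1.

1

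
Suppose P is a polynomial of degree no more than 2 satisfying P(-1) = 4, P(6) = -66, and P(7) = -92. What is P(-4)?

-26

Write P(u) = au^2 + bu + c. Substituting each data point gives a linear system:
  a - b + c = 4
  36a + 6b + c = -66
  49a + 7b + c = -92
Solving the system yields a = -2, b = 0, c = 6.
So P(u) = -2u^2 + 6.
Then P(-4) = -26.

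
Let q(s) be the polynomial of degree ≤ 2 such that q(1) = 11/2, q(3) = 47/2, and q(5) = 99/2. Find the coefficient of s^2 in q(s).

Write q(s) = as^2 + bs + c. Substituting each data point gives a linear system:
  a + b + c = 11/2
  9a + 3b + c = 47/2
  25a + 5b + c = 99/2
Solving the system yields a = 1, b = 5, c = -1/2.
So q(s) = s^2 + 5s - 1/2.
The leading coefficient is 1.

1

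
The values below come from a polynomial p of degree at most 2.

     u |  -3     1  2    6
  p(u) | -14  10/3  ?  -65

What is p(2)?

The 3 known points determine the degree-2 polynomial uniquely.
Write p(u) = au^2 + bu + c. Substituting each data point gives a linear system:
  9a - 3b + c = -14
  a + b + c = 10/3
  36a + 6b + c = -65
Solving the system yields a = -2, b = 1/3, c = 5.
So p(u) = -2u² + (1/3)u + 5.
Then p(2) = -7/3.

-7/3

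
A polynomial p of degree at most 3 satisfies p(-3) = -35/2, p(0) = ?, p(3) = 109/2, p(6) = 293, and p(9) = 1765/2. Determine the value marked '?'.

5

On equispaced nodes a degree-3 polynomial has vanishing fourth forward difference, so
  p(-3) - 4·p(0) + 6·p(3) - 4·p(6) + p(9) = 0.
Substituting the known values and solving for p(0):
  -4·p(0) = -20
  p(0) = 5.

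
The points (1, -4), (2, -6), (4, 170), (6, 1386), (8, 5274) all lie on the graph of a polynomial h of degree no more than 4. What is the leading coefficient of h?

Write h(t) = at^4 + bt^3 + ct^2 + dt + e. Substituting each data point gives a linear system:
  a + b + c + d + e = -4
  16a + 8b + 4c + 2d + e = -6
  256a + 64b + 16c + 4d + e = 170
  1296a + 216b + 36c + 6d + e = 1386
  4096a + 512b + 64c + 8d + e = 5274
Solving the system yields a = 2, b = -6, c = 2, d = 4, e = -6.
So h(t) = 2t⁴ - 6t³ + 2t² + 4t - 6.
The leading coefficient is 2.

2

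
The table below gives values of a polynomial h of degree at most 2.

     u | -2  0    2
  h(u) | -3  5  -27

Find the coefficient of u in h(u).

-6

Write h(u) = au^2 + bu + c. Substituting each data point gives a linear system:
  4a - 2b + c = -3
  c = 5
  4a + 2b + c = -27
Solving the system yields a = -5, b = -6, c = 5.
So h(u) = -5u^2 - 6u + 5.
The coefficient of u is -6.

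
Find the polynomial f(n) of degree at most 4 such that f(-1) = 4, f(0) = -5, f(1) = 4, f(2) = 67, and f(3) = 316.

f(n) = 4n^4 - 2n^3 + 5n^2 + 2n - 5

Using the Lagrange interpolation formula with nodes -1, 0, 1, 2, 3:
  L_0(n) = n(n - 1)(n - 2)(n - 3) / 24
  L_1(n) = (n + 1)(n - 1)(n - 2)(n - 3) / -6
  L_2(n) = (n + 1)n(n - 2)(n - 3) / 4
  L_3(n) = (n + 1)n(n - 1)(n - 3) / -6
  L_4(n) = (n + 1)n(n - 1)(n - 2) / 24
Then f(n) = 4·L_0(n) - 5·L_1(n) + 4·L_2(n) + 67·L_3(n) + 316·L_4(n).
Expanding and collecting terms gives f(n) = 4n^4 - 2n^3 + 5n^2 + 2n - 5.
Check: f(0) = -5. ✓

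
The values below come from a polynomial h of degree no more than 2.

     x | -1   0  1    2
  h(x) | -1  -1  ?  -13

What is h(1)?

-5

On equispaced nodes a degree-2 polynomial has vanishing third forward difference, so
  - h(-1) + 3·h(0) - 3·h(1) + h(2) = 0.
Substituting the known values and solving for h(1):
  -3·h(1) = 15
  h(1) = -5.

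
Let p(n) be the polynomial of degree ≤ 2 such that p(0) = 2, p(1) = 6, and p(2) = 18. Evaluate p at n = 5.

Write p(n) = an^2 + bn + c. Substituting each data point gives a linear system:
  c = 2
  a + b + c = 6
  4a + 2b + c = 18
Solving the system yields a = 4, b = 0, c = 2.
So p(n) = 4n² + 2.
Then p(5) = 102.

102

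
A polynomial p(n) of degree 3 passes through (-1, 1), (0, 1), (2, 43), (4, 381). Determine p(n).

Using the Lagrange interpolation formula with nodes -1, 0, 2, 4:
  L_0(n) = n(n - 2)(n - 4) / -15
  L_1(n) = (n + 1)(n - 2)(n - 4) / 8
  L_2(n) = (n + 1)n(n - 4) / -12
  L_3(n) = (n + 1)n(n - 2) / 40
Then p(n) = 1·L_0(n) + 1·L_1(n) + 43·L_2(n) + 381·L_3(n).
Expanding and collecting terms gives p(n) = 6n³ + n² - 5n + 1.
Check: p(2) = 43. ✓

p(n) = 6n^3 + n^2 - 5n + 1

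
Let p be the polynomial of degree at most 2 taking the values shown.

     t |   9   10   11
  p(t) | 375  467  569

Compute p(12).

681

Using the Lagrange interpolation formula with nodes 9, 10, 11:
  L_0(t) = (t - 10)(t - 11) / 2
  L_1(t) = (t - 9)(t - 11) / -1
  L_2(t) = (t - 9)(t - 10) / 2
Then p(t) = 375·L_0(t) + 467·L_1(t) + 569·L_2(t).
Expanding and collecting terms gives p(t) = 5t^2 - 3t - 3.
Evaluating at t = 12: p(12) = 681.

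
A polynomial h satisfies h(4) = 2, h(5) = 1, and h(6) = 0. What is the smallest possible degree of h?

1

Forward differences of the values at n = 4, 5, 6:
  h  : 2  1  0
  Δ  : -1  -1
  Δ^2: 0
The first differences are constant (-1) and nonzero, while all higher differences vanish, so the minimal degree is 1.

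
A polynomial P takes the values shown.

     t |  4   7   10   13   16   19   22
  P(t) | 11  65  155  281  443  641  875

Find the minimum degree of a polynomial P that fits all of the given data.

Forward differences of the values at t = 4, 7, 10, 13, 16, 19, 22:
  P  : 11  65  155  281  443  641  875
  Δ  : 54  90  126  162  198  234
  Δ^2: 36  36  36  36  36
  Δ^3: 0  0  0  0
  Δ^4: 0  0  0
  Δ^5: 0  0
  Δ^6: 0
The second differences are constant (36) and nonzero, while all higher differences vanish, so the minimal degree is 2.

2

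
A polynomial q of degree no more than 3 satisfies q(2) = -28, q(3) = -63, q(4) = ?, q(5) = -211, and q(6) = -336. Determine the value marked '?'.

The 4 known points determine the degree-3 polynomial uniquely.
Write q(x) = ax^3 + bx^2 + cx + d. Substituting each data point gives a linear system:
  8a + 4b + 2c + d = -28
  27a + 9b + 3c + d = -63
  125a + 25b + 5c + d = -211
  216a + 36b + 6c + d = -336
Solving the system yields a = -1, b = -3, c = -1, d = -6.
So q(x) = -x^3 - 3x^2 - x - 6.
Then q(4) = -122.

-122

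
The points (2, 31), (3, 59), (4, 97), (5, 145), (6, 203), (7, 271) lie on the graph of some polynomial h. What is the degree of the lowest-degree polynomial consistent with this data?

2

Forward differences of the values at s = 2, 3, 4, 5, 6, 7:
  h  : 31  59  97  145  203  271
  Δ  : 28  38  48  58  68
  Δ^2: 10  10  10  10
  Δ^3: 0  0  0
  Δ^4: 0  0
  Δ^5: 0
The second differences are constant (10) and nonzero, while all higher differences vanish, so the minimal degree is 2.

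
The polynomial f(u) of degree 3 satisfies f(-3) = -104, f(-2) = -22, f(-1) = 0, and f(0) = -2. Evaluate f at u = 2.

66

Using the Lagrange interpolation formula with nodes -3, -2, -1, 0:
  L_0(u) = (u + 2)(u + 1)u / -6
  L_1(u) = (u + 3)(u + 1)u / 2
  L_2(u) = (u + 3)(u + 2)u / -2
  L_3(u) = (u + 3)(u + 2)(u + 1) / 6
Then f(u) = -104·L_0(u) - 22·L_1(u) + 0·L_2(u) - 2·L_3(u).
Expanding and collecting terms gives f(u) = 6u^3 + 6u^2 - 2u - 2.
Evaluating at u = 2: f(2) = 66.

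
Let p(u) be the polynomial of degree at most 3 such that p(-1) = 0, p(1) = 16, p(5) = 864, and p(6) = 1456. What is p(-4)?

Using the Lagrange interpolation formula with nodes -1, 1, 5, 6:
  L_0(u) = (u - 1)(u - 5)(u - 6) / -84
  L_1(u) = (u + 1)(u - 5)(u - 6) / 40
  L_2(u) = (u + 1)(u - 1)(u - 6) / -24
  L_3(u) = (u + 1)(u - 1)(u - 5) / 35
Then p(u) = 0·L_0(u) + 16·L_1(u) + 864·L_2(u) + 1456·L_3(u).
Expanding and collecting terms gives p(u) = 6u^3 + 4u^2 + 2u + 4.
Evaluating at u = -4: p(-4) = -324.

-324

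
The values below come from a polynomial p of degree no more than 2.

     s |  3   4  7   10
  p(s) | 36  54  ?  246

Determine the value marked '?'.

The 3 known points determine the degree-2 polynomial uniquely.
Write p(s) = as^2 + bs + c. Substituting each data point gives a linear system:
  9a + 3b + c = 36
  16a + 4b + c = 54
  100a + 10b + c = 246
Solving the system yields a = 2, b = 4, c = 6.
So p(s) = 2s^2 + 4s + 6.
Then p(7) = 132.

132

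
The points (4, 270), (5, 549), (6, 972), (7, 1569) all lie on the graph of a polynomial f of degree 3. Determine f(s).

Write f(s) = as^3 + bs^2 + cs + d. Substituting each data point gives a linear system:
  64a + 16b + 4c + d = 270
  125a + 25b + 5c + d = 549
  216a + 36b + 6c + d = 972
  343a + 49b + 7c + d = 1569
Solving the system yields a = 5, b = -3, c = 1, d = -6.
So f(s) = 5s³ - 3s² + s - 6.
Check: f(4) = 270. ✓

f(s) = 5s^3 - 3s^2 + s - 6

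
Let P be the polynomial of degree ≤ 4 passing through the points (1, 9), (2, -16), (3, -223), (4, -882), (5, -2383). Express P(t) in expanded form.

P(t) = -5t^4 + 5t^3 + 4t^2 + 3t + 2

Write P(t) = at^4 + bt^3 + ct^2 + dt + e. Substituting each data point gives a linear system:
  a + b + c + d + e = 9
  16a + 8b + 4c + 2d + e = -16
  81a + 27b + 9c + 3d + e = -223
  256a + 64b + 16c + 4d + e = -882
  625a + 125b + 25c + 5d + e = -2383
Solving the system yields a = -5, b = 5, c = 4, d = 3, e = 2.
So P(t) = -5t^4 + 5t^3 + 4t^2 + 3t + 2.
Check: P(2) = -16. ✓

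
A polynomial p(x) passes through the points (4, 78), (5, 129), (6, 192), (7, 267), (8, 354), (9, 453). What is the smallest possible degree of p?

Forward differences of the values at x = 4, 5, 6, 7, 8, 9:
  p  : 78  129  192  267  354  453
  Δ  : 51  63  75  87  99
  Δ^2: 12  12  12  12
  Δ^3: 0  0  0
  Δ^4: 0  0
  Δ^5: 0
The second differences are constant (12) and nonzero, while all higher differences vanish, so the minimal degree is 2.

2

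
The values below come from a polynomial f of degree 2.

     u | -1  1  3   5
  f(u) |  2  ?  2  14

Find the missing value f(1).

The 3 known points determine the degree-2 polynomial uniquely.
Write f(u) = au^2 + bu + c. Substituting each data point gives a linear system:
  a - b + c = 2
  9a + 3b + c = 2
  25a + 5b + c = 14
Solving the system yields a = 1, b = -2, c = -1.
So f(u) = u² - 2u - 1.
Then f(1) = -2.

-2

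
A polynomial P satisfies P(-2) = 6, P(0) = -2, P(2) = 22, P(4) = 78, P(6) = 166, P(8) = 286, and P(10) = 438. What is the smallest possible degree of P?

2

Forward differences of the values at s = -2, 0, 2, 4, 6, 8, 10:
  P  : 6  -2  22  78  166  286  438
  Δ  : -8  24  56  88  120  152
  Δ^2: 32  32  32  32  32
  Δ^3: 0  0  0  0
  Δ^4: 0  0  0
  Δ^5: 0  0
  Δ^6: 0
The second differences are constant (32) and nonzero, while all higher differences vanish, so the minimal degree is 2.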